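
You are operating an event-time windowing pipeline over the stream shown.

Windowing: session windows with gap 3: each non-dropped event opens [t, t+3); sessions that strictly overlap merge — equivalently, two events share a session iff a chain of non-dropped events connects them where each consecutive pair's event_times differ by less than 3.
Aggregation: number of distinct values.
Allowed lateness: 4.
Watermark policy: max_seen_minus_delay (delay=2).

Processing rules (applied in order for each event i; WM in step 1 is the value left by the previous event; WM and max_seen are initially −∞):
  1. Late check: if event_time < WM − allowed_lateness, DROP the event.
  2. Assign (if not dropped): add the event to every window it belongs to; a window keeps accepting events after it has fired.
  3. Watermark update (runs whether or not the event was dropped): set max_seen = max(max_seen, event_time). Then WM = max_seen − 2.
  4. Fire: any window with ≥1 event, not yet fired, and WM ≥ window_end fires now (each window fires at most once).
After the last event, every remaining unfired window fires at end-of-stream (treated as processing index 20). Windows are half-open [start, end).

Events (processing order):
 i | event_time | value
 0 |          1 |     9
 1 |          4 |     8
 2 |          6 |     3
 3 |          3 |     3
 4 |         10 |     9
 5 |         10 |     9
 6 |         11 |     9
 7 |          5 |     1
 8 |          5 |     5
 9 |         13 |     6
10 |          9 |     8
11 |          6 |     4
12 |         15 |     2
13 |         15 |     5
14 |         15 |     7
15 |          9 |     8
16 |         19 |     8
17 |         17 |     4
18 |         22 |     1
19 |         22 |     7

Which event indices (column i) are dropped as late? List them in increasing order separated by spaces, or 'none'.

i=0 t=1 v=9: → [1,4); WM=-1
i=1 t=4 v=8: → [4,7); WM=2
i=2 t=6 v=3: → [4,9); WM=4
i=3 t=3 v=3: → [1,9); WM=4
i=4 t=10 v=9: → [10,13); WM=8
i=5 t=10 v=9: → [10,13); WM=8
i=6 t=11 v=9: → [10,14); WM=9
i=7 t=5 v=1: → [1,9); WM=9
i=8 t=5 v=5: → [1,9); WM=9
i=9 t=13 v=6: → [10,16); WM=11
i=10 t=9 v=8: → [9,16); WM=11
i=11 t=6 v=4: DROP (t<11-4); WM=11
i=12 t=15 v=2: → [9,18); WM=13
i=13 t=15 v=5: → [9,18); WM=13
i=14 t=15 v=7: → [9,18); WM=13
i=15 t=9 v=8: → [9,18); WM=13
i=16 t=19 v=8: → [19,22); WM=17
i=17 t=17 v=4: → [9,22); WM=17
i=18 t=22 v=1: → [22,25); WM=20
i=19 t=22 v=7: → [22,25); WM=20

11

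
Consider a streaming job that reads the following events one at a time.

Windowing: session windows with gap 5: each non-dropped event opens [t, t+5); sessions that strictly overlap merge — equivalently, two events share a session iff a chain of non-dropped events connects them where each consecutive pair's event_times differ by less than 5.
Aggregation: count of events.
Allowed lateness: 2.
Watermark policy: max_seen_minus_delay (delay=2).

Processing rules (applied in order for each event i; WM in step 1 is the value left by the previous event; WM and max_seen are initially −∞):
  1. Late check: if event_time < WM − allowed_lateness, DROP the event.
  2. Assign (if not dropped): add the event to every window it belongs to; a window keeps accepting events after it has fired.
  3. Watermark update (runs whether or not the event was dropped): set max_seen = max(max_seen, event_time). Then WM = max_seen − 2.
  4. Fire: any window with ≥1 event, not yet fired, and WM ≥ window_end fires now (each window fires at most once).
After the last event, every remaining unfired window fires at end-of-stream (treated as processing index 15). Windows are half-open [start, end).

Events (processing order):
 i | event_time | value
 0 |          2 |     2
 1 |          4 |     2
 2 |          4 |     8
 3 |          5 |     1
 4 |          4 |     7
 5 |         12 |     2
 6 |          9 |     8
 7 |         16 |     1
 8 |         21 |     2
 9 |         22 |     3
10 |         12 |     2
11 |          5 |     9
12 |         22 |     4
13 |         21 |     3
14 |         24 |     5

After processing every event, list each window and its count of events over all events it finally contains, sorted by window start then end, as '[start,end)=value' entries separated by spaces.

[2,21)=8 [21,29)=5

i=0 t=2 v=2: → [2,7); WM=0
i=1 t=4 v=2: → [2,9); WM=2
i=2 t=4 v=8: → [2,9); WM=2
i=3 t=5 v=1: → [2,10); WM=3
i=4 t=4 v=7: → [2,10); WM=3
i=5 t=12 v=2: → [12,17); WM=10
i=6 t=9 v=8: → [2,17); WM=10
i=7 t=16 v=1: → [2,21); WM=14
i=8 t=21 v=2: → [21,26); WM=19
i=9 t=22 v=3: → [21,27); WM=20
i=10 t=12 v=2: DROP (t<20-2); WM=20
i=11 t=5 v=9: DROP (t<20-2); WM=20
i=12 t=22 v=4: → [21,27); WM=20
i=13 t=21 v=3: → [21,27); WM=20
i=14 t=24 v=5: → [21,29); WM=22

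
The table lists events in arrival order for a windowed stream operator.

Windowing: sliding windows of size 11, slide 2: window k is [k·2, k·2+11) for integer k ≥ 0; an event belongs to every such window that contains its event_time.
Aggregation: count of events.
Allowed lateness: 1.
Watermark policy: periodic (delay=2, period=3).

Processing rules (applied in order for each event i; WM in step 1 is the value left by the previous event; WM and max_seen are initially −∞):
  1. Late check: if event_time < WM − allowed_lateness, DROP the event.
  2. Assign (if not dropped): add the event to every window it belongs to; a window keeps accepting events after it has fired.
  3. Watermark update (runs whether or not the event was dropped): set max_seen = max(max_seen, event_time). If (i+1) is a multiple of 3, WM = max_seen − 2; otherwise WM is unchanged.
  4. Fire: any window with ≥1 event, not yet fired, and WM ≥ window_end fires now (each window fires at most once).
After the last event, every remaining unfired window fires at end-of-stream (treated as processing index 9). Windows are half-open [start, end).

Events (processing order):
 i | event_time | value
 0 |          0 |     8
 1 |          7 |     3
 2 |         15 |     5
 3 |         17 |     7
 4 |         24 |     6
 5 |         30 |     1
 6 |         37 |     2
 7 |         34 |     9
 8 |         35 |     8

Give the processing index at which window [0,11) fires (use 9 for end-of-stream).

2

i=0 t=0 v=8: → [0,11); WM=−∞
i=1 t=7 v=3: → [6,17),[4,15),[2,13),[0,11); WM=−∞
i=2 t=15 v=5: → [14,25),[12,23),[10,21),[8,19),[6,17); WM=13; [0,11) fires=2 [2,13) fires=1
i=3 t=17 v=7: → [16,27),[14,25),[12,23),[10,21),[8,19); WM=13
i=4 t=24 v=6: → [24,35),[22,33),[20,31),[18,29),[16,27),[14,25); WM=13
i=5 t=30 v=1: → [30,41),[28,39),[26,37),[24,35),[22,33),[20,31); WM=28; [4,15) fires=1 [6,17) fires=2 [8,19) fires=2 [10,21) fires=2 [12,23) fires=2 [14,25) fires=3 [16,27) fires=2
i=6 t=37 v=2: → [36,47),[34,45),[32,43),[30,41),[28,39); WM=28
i=7 t=34 v=9: → [34,45),[32,43),[30,41),[28,39),[26,37),[24,35); WM=28
i=8 t=35 v=8: → [34,45),[32,43),[30,41),[28,39),[26,37); WM=35; [18,29) fires=1 [20,31) fires=2 [22,33) fires=2 [24,35) fires=3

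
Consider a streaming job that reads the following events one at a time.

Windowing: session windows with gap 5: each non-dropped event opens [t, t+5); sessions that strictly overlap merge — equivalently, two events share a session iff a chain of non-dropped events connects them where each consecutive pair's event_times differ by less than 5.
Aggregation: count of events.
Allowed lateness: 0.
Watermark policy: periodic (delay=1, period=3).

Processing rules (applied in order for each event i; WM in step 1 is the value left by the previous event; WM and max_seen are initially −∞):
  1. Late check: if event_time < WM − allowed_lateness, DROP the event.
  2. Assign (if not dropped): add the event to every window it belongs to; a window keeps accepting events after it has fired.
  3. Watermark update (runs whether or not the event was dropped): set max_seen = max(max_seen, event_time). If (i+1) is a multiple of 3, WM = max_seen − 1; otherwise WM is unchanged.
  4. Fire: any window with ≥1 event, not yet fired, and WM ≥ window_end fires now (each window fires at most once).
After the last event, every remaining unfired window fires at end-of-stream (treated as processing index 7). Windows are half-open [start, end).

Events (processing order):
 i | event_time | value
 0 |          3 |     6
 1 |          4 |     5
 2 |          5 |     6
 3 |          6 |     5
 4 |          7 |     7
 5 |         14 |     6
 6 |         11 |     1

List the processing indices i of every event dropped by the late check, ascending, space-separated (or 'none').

6

i=0 t=3 v=6: → [3,8); WM=−∞
i=1 t=4 v=5: → [3,9); WM=−∞
i=2 t=5 v=6: → [3,10); WM=4
i=3 t=6 v=5: → [3,11); WM=4
i=4 t=7 v=7: → [3,12); WM=4
i=5 t=14 v=6: → [14,19); WM=13
i=6 t=11 v=1: DROP (t<13-0); WM=13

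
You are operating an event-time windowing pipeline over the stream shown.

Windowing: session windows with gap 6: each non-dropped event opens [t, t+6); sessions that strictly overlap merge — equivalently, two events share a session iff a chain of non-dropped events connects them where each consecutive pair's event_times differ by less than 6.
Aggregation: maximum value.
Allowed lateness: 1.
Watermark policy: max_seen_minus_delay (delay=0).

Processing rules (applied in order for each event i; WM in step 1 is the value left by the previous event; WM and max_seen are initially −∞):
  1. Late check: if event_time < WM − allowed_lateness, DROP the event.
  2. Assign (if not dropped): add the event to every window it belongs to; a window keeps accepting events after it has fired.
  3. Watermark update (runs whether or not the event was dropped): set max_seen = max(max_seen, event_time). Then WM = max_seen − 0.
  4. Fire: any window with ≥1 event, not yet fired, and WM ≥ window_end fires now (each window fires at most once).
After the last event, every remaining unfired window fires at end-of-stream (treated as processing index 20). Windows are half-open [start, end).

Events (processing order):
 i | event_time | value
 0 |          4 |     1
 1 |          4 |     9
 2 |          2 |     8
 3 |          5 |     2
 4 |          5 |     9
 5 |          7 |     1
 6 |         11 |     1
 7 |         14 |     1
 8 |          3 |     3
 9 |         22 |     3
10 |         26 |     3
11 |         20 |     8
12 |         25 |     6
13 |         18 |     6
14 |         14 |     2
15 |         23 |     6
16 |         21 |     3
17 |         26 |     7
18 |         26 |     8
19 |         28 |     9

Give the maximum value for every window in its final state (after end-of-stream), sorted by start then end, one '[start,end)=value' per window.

[4,20)=9 [22,34)=9

i=0 t=4 v=1: → [4,10); WM=4
i=1 t=4 v=9: → [4,10); WM=4
i=2 t=2 v=8: DROP (t<4-1); WM=4
i=3 t=5 v=2: → [4,11); WM=5
i=4 t=5 v=9: → [4,11); WM=5
i=5 t=7 v=1: → [4,13); WM=7
i=6 t=11 v=1: → [4,17); WM=11
i=7 t=14 v=1: → [4,20); WM=14
i=8 t=3 v=3: DROP (t<14-1); WM=14
i=9 t=22 v=3: → [22,28); WM=22
i=10 t=26 v=3: → [22,32); WM=26
i=11 t=20 v=8: DROP (t<26-1); WM=26
i=12 t=25 v=6: → [22,32); WM=26
i=13 t=18 v=6: DROP (t<26-1); WM=26
i=14 t=14 v=2: DROP (t<26-1); WM=26
i=15 t=23 v=6: DROP (t<26-1); WM=26
i=16 t=21 v=3: DROP (t<26-1); WM=26
i=17 t=26 v=7: → [22,32); WM=26
i=18 t=26 v=8: → [22,32); WM=26
i=19 t=28 v=9: → [22,34); WM=28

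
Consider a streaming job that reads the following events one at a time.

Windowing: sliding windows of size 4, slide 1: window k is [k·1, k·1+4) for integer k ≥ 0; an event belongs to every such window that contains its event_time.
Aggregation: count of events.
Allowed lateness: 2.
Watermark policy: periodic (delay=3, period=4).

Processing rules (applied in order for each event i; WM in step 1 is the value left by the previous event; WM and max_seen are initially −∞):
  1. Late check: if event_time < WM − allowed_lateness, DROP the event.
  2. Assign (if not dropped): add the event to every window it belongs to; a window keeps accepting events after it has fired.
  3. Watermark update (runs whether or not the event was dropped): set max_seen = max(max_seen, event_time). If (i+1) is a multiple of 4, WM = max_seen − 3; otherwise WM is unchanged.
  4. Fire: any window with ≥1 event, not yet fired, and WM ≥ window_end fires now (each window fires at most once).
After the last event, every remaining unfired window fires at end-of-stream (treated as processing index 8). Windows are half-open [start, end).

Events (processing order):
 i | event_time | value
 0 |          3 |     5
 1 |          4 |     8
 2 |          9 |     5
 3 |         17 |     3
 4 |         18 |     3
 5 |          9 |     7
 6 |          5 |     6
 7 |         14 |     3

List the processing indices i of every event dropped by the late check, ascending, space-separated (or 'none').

i=0 t=3 v=5: → [3,7),[2,6),[1,5),[0,4); WM=−∞
i=1 t=4 v=8: → [4,8),[3,7),[2,6),[1,5); WM=−∞
i=2 t=9 v=5: → [9,13),[8,12),[7,11),[6,10); WM=−∞
i=3 t=17 v=3: → [17,21),[16,20),[15,19),[14,18); WM=14; [0,4) fires=1 [1,5) fires=2 [2,6) fires=2 [3,7) fires=2 [4,8) fires=1 [6,10) fires=1 [7,11) fires=1 [8,12) fires=1 [9,13) fires=1
i=4 t=18 v=3: → [18,22),[17,21),[16,20),[15,19); WM=14
i=5 t=9 v=7: DROP (t<14-2); WM=14
i=6 t=5 v=6: DROP (t<14-2); WM=14
i=7 t=14 v=3: → [14,18),[13,17),[12,16),[11,15); WM=15; [11,15) fires=1

5 6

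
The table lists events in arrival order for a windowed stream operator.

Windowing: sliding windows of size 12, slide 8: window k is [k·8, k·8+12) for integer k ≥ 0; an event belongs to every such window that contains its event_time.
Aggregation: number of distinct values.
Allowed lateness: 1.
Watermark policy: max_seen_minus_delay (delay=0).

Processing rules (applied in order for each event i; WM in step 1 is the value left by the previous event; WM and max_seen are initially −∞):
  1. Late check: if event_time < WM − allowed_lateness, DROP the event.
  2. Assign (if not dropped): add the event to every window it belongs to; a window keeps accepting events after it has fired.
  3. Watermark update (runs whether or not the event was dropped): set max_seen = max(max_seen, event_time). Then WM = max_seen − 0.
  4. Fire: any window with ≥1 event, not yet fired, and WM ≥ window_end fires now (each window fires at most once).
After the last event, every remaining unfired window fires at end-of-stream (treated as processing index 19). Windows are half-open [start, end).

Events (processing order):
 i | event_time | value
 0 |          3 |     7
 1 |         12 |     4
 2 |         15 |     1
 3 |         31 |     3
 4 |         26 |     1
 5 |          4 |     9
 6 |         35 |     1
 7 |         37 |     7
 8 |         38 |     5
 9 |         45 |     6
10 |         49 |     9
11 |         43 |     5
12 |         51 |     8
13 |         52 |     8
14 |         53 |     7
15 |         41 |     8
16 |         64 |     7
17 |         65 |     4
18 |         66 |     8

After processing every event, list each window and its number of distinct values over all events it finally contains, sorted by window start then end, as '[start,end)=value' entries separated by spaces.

i=0 t=3 v=7: → [0,12); WM=3
i=1 t=12 v=4: → [8,20); WM=12; [0,12) fires=1
i=2 t=15 v=1: → [8,20); WM=15
i=3 t=31 v=3: → [24,36); WM=31; [8,20) fires=2
i=4 t=26 v=1: DROP (t<31-1); WM=31
i=5 t=4 v=9: DROP (t<31-1); WM=31
i=6 t=35 v=1: → [32,44),[24,36); WM=35
i=7 t=37 v=7: → [32,44); WM=37; [24,36) fires=2
i=8 t=38 v=5: → [32,44); WM=38
i=9 t=45 v=6: → [40,52); WM=45; [32,44) fires=3
i=10 t=49 v=9: → [48,60),[40,52); WM=49
i=11 t=43 v=5: DROP (t<49-1); WM=49
i=12 t=51 v=8: → [48,60),[40,52); WM=51
i=13 t=52 v=8: → [48,60); WM=52; [40,52) fires=3
i=14 t=53 v=7: → [48,60); WM=53
i=15 t=41 v=8: DROP (t<53-1); WM=53
i=16 t=64 v=7: → [64,76),[56,68); WM=64; [48,60) fires=3
i=17 t=65 v=4: → [64,76),[56,68); WM=65
i=18 t=66 v=8: → [64,76),[56,68); WM=66

[0,12)=1 [8,20)=2 [24,36)=2 [32,44)=3 [40,52)=3 [48,60)=3 [56,68)=3 [64,76)=3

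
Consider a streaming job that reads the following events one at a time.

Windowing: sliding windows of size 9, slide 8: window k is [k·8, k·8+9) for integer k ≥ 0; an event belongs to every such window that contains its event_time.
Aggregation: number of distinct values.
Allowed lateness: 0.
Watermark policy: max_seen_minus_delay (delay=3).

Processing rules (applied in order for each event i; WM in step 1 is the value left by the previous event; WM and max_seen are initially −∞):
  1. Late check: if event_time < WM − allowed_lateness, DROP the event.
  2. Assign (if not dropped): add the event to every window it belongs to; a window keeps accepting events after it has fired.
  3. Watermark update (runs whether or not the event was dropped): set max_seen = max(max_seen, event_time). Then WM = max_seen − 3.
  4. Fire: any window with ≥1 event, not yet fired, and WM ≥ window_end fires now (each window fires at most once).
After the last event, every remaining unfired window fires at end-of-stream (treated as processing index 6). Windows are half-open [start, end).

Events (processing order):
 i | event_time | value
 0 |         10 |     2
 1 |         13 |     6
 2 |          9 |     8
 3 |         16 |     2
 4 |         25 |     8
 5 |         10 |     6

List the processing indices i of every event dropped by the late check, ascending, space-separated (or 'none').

2 5

i=0 t=10 v=2: → [8,17); WM=7
i=1 t=13 v=6: → [8,17); WM=10
i=2 t=9 v=8: DROP (t<10-0); WM=10
i=3 t=16 v=2: → [16,25),[8,17); WM=13
i=4 t=25 v=8: → [24,33); WM=22; [8,17) fires=2
i=5 t=10 v=6: DROP (t<22-0); WM=22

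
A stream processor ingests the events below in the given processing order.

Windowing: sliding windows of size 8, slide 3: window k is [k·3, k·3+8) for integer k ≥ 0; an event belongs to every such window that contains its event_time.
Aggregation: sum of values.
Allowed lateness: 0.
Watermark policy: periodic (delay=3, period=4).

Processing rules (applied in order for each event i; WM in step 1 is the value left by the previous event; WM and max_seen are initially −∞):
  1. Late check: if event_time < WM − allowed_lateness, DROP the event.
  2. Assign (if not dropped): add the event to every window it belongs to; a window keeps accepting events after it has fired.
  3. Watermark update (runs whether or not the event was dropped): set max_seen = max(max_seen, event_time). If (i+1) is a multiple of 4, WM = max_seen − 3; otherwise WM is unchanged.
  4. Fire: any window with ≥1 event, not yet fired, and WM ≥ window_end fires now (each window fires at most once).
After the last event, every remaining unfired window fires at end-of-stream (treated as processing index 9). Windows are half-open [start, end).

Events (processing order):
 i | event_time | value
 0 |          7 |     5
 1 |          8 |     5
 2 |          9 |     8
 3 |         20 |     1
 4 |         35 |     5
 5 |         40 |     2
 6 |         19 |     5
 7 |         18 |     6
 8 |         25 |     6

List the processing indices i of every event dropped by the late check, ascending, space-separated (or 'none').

i=0 t=7 v=5: → [6,14),[3,11),[0,8); WM=−∞
i=1 t=8 v=5: → [6,14),[3,11); WM=−∞
i=2 t=9 v=8: → [9,17),[6,14),[3,11); WM=−∞
i=3 t=20 v=1: → [18,26),[15,23); WM=17; [0,8) fires=5 [3,11) fires=18 [6,14) fires=18 [9,17) fires=8
i=4 t=35 v=5: → [33,41),[30,38); WM=17
i=5 t=40 v=2: → [39,47),[36,44),[33,41); WM=17
i=6 t=19 v=5: → [18,26),[15,23),[12,20); WM=17
i=7 t=18 v=6: → [18,26),[15,23),[12,20); WM=37; [12,20) fires=11 [15,23) fires=12 [18,26) fires=12
i=8 t=25 v=6: DROP (t<37-0); WM=37

8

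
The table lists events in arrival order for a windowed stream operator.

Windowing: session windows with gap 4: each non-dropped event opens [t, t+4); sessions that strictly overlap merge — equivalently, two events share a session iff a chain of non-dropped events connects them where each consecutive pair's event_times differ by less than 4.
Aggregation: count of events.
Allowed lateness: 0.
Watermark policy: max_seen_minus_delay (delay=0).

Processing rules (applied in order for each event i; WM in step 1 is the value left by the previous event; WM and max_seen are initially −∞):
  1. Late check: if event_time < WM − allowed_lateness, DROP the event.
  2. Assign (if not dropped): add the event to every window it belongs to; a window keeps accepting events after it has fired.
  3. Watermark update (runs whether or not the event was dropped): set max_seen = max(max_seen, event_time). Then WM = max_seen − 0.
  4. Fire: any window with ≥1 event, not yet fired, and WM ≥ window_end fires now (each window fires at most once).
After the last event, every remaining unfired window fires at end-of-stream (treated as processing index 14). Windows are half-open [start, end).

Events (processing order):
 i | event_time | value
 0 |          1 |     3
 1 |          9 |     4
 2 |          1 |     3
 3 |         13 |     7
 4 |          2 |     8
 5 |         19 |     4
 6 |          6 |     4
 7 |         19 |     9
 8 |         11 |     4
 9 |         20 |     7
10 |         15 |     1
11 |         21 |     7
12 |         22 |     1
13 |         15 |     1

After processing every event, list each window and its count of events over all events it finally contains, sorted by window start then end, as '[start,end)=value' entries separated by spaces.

i=0 t=1 v=3: → [1,5); WM=1
i=1 t=9 v=4: → [9,13); WM=9
i=2 t=1 v=3: DROP (t<9-0); WM=9
i=3 t=13 v=7: → [13,17); WM=13
i=4 t=2 v=8: DROP (t<13-0); WM=13
i=5 t=19 v=4: → [19,23); WM=19
i=6 t=6 v=4: DROP (t<19-0); WM=19
i=7 t=19 v=9: → [19,23); WM=19
i=8 t=11 v=4: DROP (t<19-0); WM=19
i=9 t=20 v=7: → [19,24); WM=20
i=10 t=15 v=1: DROP (t<20-0); WM=20
i=11 t=21 v=7: → [19,25); WM=21
i=12 t=22 v=1: → [19,26); WM=22
i=13 t=15 v=1: DROP (t<22-0); WM=22

[1,5)=1 [9,13)=1 [13,17)=1 [19,26)=5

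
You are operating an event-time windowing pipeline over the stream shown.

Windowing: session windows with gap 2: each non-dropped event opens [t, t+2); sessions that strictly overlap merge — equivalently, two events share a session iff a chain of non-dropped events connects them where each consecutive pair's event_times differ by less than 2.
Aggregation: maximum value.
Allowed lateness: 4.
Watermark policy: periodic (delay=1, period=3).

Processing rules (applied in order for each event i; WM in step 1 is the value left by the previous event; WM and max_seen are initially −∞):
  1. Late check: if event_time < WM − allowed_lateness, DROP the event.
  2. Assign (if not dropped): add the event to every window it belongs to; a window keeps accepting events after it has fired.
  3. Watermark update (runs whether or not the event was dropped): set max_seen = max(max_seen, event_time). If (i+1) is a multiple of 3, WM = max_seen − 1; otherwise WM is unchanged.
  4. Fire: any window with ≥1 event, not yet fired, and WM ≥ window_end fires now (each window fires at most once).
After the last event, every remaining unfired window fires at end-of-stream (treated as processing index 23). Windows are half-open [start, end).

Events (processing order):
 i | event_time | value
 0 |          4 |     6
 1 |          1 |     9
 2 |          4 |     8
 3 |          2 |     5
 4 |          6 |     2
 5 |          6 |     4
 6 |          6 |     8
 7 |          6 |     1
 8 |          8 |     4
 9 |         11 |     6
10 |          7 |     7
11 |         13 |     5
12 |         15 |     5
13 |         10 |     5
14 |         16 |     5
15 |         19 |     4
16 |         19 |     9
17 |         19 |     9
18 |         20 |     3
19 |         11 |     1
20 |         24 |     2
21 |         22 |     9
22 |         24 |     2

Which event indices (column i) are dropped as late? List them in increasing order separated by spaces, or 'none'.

19

i=0 t=4 v=6: → [4,6); WM=−∞
i=1 t=1 v=9: → [1,3); WM=−∞
i=2 t=4 v=8: → [4,6); WM=3
i=3 t=2 v=5: → [1,4); WM=3
i=4 t=6 v=2: → [6,8); WM=3
i=5 t=6 v=4: → [6,8); WM=5
i=6 t=6 v=8: → [6,8); WM=5
i=7 t=6 v=1: → [6,8); WM=5
i=8 t=8 v=4: → [8,10); WM=7
i=9 t=11 v=6: → [11,13); WM=7
i=10 t=7 v=7: → [6,10); WM=7
i=11 t=13 v=5: → [13,15); WM=12
i=12 t=15 v=5: → [15,17); WM=12
i=13 t=10 v=5: → [10,13); WM=12
i=14 t=16 v=5: → [15,18); WM=15
i=15 t=19 v=4: → [19,21); WM=15
i=16 t=19 v=9: → [19,21); WM=15
i=17 t=19 v=9: → [19,21); WM=18
i=18 t=20 v=3: → [19,22); WM=18
i=19 t=11 v=1: DROP (t<18-4); WM=18
i=20 t=24 v=2: → [24,26); WM=23
i=21 t=22 v=9: → [22,24); WM=23
i=22 t=24 v=2: → [24,26); WM=23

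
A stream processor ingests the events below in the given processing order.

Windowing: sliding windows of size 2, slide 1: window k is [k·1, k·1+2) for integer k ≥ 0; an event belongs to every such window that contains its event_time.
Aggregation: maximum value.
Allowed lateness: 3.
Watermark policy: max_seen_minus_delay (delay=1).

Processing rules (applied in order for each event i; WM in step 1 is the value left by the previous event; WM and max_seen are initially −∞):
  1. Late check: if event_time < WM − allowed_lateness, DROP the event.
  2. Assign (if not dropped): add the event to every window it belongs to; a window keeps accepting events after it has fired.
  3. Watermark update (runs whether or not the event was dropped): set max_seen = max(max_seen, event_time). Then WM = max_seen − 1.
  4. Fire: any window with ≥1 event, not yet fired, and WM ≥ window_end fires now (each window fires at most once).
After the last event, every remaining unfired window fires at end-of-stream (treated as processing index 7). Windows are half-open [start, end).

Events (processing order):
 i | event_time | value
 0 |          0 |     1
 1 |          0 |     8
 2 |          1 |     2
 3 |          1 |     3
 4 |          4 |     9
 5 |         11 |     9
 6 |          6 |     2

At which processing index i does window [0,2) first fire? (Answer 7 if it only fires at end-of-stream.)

i=0 t=0 v=1: → [0,2); WM=-1
i=1 t=0 v=8: → [0,2); WM=-1
i=2 t=1 v=2: → [1,3),[0,2); WM=0
i=3 t=1 v=3: → [1,3),[0,2); WM=0
i=4 t=4 v=9: → [4,6),[3,5); WM=3; [0,2) fires=8 [1,3) fires=3
i=5 t=11 v=9: → [11,13),[10,12); WM=10; [3,5) fires=9 [4,6) fires=9
i=6 t=6 v=2: DROP (t<10-3); WM=10

4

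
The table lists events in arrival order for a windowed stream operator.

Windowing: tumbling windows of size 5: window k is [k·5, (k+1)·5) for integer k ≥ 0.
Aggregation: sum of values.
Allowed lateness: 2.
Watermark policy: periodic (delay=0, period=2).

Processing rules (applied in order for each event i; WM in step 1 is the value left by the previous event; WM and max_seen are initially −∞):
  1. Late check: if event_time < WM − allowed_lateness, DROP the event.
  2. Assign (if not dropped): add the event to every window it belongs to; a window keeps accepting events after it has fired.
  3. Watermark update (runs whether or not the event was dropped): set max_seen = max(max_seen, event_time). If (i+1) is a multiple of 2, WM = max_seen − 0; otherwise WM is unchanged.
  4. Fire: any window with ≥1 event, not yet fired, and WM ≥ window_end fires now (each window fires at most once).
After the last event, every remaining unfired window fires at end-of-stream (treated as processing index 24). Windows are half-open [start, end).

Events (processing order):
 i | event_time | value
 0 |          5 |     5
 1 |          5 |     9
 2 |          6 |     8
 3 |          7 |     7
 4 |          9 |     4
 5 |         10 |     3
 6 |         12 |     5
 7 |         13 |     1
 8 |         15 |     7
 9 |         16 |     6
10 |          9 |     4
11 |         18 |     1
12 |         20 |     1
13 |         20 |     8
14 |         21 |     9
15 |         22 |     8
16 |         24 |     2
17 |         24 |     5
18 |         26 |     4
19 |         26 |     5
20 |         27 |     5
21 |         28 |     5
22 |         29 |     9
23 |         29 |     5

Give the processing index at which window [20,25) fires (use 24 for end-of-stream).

19

i=0 t=5 v=5: → [5,10); WM=−∞
i=1 t=5 v=9: → [5,10); WM=5
i=2 t=6 v=8: → [5,10); WM=5
i=3 t=7 v=7: → [5,10); WM=7
i=4 t=9 v=4: → [5,10); WM=7
i=5 t=10 v=3: → [10,15); WM=10; [5,10) fires=33
i=6 t=12 v=5: → [10,15); WM=10
i=7 t=13 v=1: → [10,15); WM=13
i=8 t=15 v=7: → [15,20); WM=13
i=9 t=16 v=6: → [15,20); WM=16; [10,15) fires=9
i=10 t=9 v=4: DROP (t<16-2); WM=16
i=11 t=18 v=1: → [15,20); WM=18
i=12 t=20 v=1: → [20,25); WM=18
i=13 t=20 v=8: → [20,25); WM=20; [15,20) fires=14
i=14 t=21 v=9: → [20,25); WM=20
i=15 t=22 v=8: → [20,25); WM=22
i=16 t=24 v=2: → [20,25); WM=22
i=17 t=24 v=5: → [20,25); WM=24
i=18 t=26 v=4: → [25,30); WM=24
i=19 t=26 v=5: → [25,30); WM=26; [20,25) fires=33
i=20 t=27 v=5: → [25,30); WM=26
i=21 t=28 v=5: → [25,30); WM=28
i=22 t=29 v=9: → [25,30); WM=28
i=23 t=29 v=5: → [25,30); WM=29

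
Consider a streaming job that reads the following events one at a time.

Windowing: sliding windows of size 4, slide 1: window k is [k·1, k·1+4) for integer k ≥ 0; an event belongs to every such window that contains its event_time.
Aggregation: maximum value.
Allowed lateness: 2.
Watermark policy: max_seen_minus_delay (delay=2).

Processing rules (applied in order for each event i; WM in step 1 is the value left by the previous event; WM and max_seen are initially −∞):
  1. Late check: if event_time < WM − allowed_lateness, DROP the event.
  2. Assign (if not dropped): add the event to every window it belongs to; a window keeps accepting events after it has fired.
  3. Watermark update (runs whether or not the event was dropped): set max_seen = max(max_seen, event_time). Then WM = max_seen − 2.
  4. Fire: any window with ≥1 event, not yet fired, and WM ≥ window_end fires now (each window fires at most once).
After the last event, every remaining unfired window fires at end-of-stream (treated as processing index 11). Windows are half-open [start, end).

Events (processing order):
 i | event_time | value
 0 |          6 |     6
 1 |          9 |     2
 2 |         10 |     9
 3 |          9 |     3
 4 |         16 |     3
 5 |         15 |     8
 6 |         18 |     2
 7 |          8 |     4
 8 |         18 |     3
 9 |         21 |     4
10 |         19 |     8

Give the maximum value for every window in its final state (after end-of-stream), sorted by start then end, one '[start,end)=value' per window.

[3,7)=6 [4,8)=6 [5,9)=6 [6,10)=6 [7,11)=9 [8,12)=9 [9,13)=9 [10,14)=9 [12,16)=8 [13,17)=8 [14,18)=8 [15,19)=8 [16,20)=8 [17,21)=8 [18,22)=8 [19,23)=8 [20,24)=4 [21,25)=4

i=0 t=6 v=6: → [6,10),[5,9),[4,8),[3,7); WM=4
i=1 t=9 v=2: → [9,13),[8,12),[7,11),[6,10); WM=7; [3,7) fires=6
i=2 t=10 v=9: → [10,14),[9,13),[8,12),[7,11); WM=8; [4,8) fires=6
i=3 t=9 v=3: → [9,13),[8,12),[7,11),[6,10); WM=8
i=4 t=16 v=3: → [16,20),[15,19),[14,18),[13,17); WM=14; [5,9) fires=6 [6,10) fires=6 [7,11) fires=9 [8,12) fires=9 [9,13) fires=9 [10,14) fires=9
i=5 t=15 v=8: → [15,19),[14,18),[13,17),[12,16); WM=14
i=6 t=18 v=2: → [18,22),[17,21),[16,20),[15,19); WM=16; [12,16) fires=8
i=7 t=8 v=4: DROP (t<16-2); WM=16
i=8 t=18 v=3: → [18,22),[17,21),[16,20),[15,19); WM=16
i=9 t=21 v=4: → [21,25),[20,24),[19,23),[18,22); WM=19; [13,17) fires=8 [14,18) fires=8 [15,19) fires=8
i=10 t=19 v=8: → [19,23),[18,22),[17,21),[16,20); WM=19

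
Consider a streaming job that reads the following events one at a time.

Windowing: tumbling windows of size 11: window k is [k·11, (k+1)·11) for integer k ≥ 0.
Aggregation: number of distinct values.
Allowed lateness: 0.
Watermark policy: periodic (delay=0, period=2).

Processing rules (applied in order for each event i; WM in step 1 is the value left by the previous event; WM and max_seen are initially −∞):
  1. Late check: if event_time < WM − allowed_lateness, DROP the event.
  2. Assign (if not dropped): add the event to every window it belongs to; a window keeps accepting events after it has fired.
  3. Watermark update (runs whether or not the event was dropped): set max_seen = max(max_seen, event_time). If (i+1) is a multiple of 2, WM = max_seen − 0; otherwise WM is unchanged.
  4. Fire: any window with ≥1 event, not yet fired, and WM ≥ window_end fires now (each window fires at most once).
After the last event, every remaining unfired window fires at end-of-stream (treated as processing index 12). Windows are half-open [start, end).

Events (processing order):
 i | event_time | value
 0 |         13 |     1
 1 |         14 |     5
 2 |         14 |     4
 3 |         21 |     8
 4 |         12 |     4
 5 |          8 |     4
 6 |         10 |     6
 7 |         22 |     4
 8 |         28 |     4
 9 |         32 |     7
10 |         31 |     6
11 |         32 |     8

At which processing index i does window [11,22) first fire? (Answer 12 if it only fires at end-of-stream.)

i=0 t=13 v=1: → [11,22); WM=−∞
i=1 t=14 v=5: → [11,22); WM=14
i=2 t=14 v=4: → [11,22); WM=14
i=3 t=21 v=8: → [11,22); WM=21
i=4 t=12 v=4: DROP (t<21-0); WM=21
i=5 t=8 v=4: DROP (t<21-0); WM=21
i=6 t=10 v=6: DROP (t<21-0); WM=21
i=7 t=22 v=4: → [22,33); WM=22; [11,22) fires=4
i=8 t=28 v=4: → [22,33); WM=22
i=9 t=32 v=7: → [22,33); WM=32
i=10 t=31 v=6: DROP (t<32-0); WM=32
i=11 t=32 v=8: → [22,33); WM=32

7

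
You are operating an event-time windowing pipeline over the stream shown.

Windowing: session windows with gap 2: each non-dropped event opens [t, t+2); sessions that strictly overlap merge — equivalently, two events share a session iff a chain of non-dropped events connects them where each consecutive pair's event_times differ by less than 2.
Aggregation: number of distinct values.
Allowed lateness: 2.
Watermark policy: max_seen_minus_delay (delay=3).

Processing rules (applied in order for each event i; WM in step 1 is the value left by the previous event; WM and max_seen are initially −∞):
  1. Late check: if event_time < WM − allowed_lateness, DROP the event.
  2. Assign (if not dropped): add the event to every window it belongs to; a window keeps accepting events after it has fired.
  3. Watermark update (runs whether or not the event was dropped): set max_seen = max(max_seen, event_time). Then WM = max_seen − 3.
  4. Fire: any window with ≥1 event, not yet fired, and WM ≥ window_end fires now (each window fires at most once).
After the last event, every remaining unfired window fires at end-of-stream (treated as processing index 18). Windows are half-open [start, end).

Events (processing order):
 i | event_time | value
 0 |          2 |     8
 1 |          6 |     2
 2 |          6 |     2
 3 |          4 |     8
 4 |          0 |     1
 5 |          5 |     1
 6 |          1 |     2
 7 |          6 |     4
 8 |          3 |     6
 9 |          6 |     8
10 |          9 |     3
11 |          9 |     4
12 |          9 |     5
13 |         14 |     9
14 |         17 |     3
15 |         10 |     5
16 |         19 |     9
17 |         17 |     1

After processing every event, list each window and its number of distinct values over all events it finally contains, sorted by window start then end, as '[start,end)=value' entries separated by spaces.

[1,8)=5 [9,11)=3 [14,16)=1 [17,19)=2 [19,21)=1

i=0 t=2 v=8: → [2,4); WM=-1
i=1 t=6 v=2: → [6,8); WM=3
i=2 t=6 v=2: → [6,8); WM=3
i=3 t=4 v=8: → [4,6); WM=3
i=4 t=0 v=1: DROP (t<3-2); WM=3
i=5 t=5 v=1: → [4,8); WM=3
i=6 t=1 v=2: → [1,4); WM=3
i=7 t=6 v=4: → [4,8); WM=3
i=8 t=3 v=6: → [1,8); WM=3
i=9 t=6 v=8: → [1,8); WM=3
i=10 t=9 v=3: → [9,11); WM=6
i=11 t=9 v=4: → [9,11); WM=6
i=12 t=9 v=5: → [9,11); WM=6
i=13 t=14 v=9: → [14,16); WM=11
i=14 t=17 v=3: → [17,19); WM=14
i=15 t=10 v=5: DROP (t<14-2); WM=14
i=16 t=19 v=9: → [19,21); WM=16
i=17 t=17 v=1: → [17,19); WM=16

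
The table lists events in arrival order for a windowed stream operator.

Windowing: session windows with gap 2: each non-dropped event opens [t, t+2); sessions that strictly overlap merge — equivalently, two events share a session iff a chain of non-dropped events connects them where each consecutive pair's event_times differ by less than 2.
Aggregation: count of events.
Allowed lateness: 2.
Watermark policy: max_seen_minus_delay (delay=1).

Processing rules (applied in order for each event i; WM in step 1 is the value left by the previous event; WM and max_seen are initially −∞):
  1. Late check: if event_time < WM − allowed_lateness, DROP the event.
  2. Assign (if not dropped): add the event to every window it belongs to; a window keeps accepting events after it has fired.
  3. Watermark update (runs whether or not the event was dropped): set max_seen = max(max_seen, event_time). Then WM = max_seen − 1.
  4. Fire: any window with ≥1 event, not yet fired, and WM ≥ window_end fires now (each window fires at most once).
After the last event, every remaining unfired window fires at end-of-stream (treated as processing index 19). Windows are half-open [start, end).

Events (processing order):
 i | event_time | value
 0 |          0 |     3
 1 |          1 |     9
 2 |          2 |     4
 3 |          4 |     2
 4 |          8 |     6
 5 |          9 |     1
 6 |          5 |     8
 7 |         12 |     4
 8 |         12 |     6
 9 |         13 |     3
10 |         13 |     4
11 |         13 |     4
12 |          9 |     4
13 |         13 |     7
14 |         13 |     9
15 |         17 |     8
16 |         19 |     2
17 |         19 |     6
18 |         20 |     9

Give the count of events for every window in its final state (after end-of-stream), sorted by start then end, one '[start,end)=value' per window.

i=0 t=0 v=3: → [0,2); WM=-1
i=1 t=1 v=9: → [0,3); WM=0
i=2 t=2 v=4: → [0,4); WM=1
i=3 t=4 v=2: → [4,6); WM=3
i=4 t=8 v=6: → [8,10); WM=7
i=5 t=9 v=1: → [8,11); WM=8
i=6 t=5 v=8: DROP (t<8-2); WM=8
i=7 t=12 v=4: → [12,14); WM=11
i=8 t=12 v=6: → [12,14); WM=11
i=9 t=13 v=3: → [12,15); WM=12
i=10 t=13 v=4: → [12,15); WM=12
i=11 t=13 v=4: → [12,15); WM=12
i=12 t=9 v=4: DROP (t<12-2); WM=12
i=13 t=13 v=7: → [12,15); WM=12
i=14 t=13 v=9: → [12,15); WM=12
i=15 t=17 v=8: → [17,19); WM=16
i=16 t=19 v=2: → [19,21); WM=18
i=17 t=19 v=6: → [19,21); WM=18
i=18 t=20 v=9: → [19,22); WM=19

[0,4)=3 [4,6)=1 [8,11)=2 [12,15)=7 [17,19)=1 [19,22)=3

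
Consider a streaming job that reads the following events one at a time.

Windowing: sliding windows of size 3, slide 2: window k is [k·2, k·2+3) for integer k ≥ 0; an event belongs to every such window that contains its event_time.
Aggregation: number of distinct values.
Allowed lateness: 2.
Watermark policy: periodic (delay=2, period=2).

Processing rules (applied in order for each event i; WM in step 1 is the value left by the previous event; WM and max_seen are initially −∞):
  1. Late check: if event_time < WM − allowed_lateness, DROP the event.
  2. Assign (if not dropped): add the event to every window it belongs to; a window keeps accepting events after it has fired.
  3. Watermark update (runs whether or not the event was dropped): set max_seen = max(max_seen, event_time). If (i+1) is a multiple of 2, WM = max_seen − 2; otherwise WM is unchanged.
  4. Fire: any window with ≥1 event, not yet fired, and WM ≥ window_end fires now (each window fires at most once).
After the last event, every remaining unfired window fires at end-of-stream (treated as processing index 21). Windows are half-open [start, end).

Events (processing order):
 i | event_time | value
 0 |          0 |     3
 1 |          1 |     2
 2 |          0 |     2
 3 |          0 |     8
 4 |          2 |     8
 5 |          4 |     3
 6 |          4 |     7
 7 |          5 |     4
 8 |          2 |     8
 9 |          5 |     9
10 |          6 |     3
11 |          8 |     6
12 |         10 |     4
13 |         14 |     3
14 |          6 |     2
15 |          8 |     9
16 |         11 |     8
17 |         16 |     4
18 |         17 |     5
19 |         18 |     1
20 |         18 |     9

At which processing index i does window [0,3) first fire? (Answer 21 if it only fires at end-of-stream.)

i=0 t=0 v=3: → [0,3); WM=−∞
i=1 t=1 v=2: → [0,3); WM=-1
i=2 t=0 v=2: → [0,3); WM=-1
i=3 t=0 v=8: → [0,3); WM=-1
i=4 t=2 v=8: → [2,5),[0,3); WM=-1
i=5 t=4 v=3: → [4,7),[2,5); WM=2
i=6 t=4 v=7: → [4,7),[2,5); WM=2
i=7 t=5 v=4: → [4,7); WM=3; [0,3) fires=3
i=8 t=2 v=8: → [2,5),[0,3); WM=3
i=9 t=5 v=9: → [4,7); WM=3
i=10 t=6 v=3: → [6,9),[4,7); WM=3
i=11 t=8 v=6: → [8,11),[6,9); WM=6; [2,5) fires=3
i=12 t=10 v=4: → [10,13),[8,11); WM=6
i=13 t=14 v=3: → [14,17),[12,15); WM=12; [4,7) fires=4 [6,9) fires=2 [8,11) fires=2
i=14 t=6 v=2: DROP (t<12-2); WM=12
i=15 t=8 v=9: DROP (t<12-2); WM=12
i=16 t=11 v=8: → [10,13); WM=12
i=17 t=16 v=4: → [16,19),[14,17); WM=14; [10,13) fires=2
i=18 t=17 v=5: → [16,19); WM=14
i=19 t=18 v=1: → [18,21),[16,19); WM=16; [12,15) fires=1
i=20 t=18 v=9: → [18,21),[16,19); WM=16

7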